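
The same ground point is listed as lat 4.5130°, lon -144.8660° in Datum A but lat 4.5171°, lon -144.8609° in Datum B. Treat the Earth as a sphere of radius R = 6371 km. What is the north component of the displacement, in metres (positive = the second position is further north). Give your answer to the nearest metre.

ΔN = 456 m

Δφ = 4.5171° − 4.5130° = +0.0041°; Δλ = -144.8609° − -144.8660° = +0.0051°.
1° along a meridian = πR/180 = 111195 m.
ΔN = Δφ × 111195 = 455.9 m; ΔE = Δλ × 111195 × cos(4.5130°) = +0.0051 × 111195 × 0.996900 = 565.3 m.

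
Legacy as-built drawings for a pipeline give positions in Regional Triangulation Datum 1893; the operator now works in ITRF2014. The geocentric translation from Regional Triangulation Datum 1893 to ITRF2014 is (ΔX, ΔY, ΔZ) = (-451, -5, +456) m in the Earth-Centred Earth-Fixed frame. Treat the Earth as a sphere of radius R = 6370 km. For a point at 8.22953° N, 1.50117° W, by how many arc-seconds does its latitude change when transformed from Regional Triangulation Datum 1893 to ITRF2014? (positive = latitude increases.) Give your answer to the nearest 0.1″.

sin φ = 0.143139, cos φ = 0.989703, sin λ = -0.026197, cos λ = 0.999657.
North component: ΔN = −sin φ cos λ·ΔX − sin φ sin λ·ΔY + cos φ·ΔZ = −(0.143139)(0.999657)(-451) − (0.143139)(-0.026197)(-5) + (0.989703)(456) = 515.82 m.
1° of latitude spans πR/180 = 111177 m, so Δφ = 515.82 / 111177 × 3600 = 16.703″.

Δφ = 16.7″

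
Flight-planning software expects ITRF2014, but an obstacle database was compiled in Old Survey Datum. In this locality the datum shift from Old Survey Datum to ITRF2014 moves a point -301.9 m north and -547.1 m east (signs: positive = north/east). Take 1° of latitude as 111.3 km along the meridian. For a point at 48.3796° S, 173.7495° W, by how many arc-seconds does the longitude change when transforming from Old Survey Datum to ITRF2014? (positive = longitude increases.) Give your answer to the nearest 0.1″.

Δλ = -26.6″

At latitude -48.3796°, cos φ = 0.664192.
1° of longitude at this latitude = 111.3 × cos φ = 73.92 km, so Δλ = -547.1 / 73924.6 = -0.0074008° = -26.643″.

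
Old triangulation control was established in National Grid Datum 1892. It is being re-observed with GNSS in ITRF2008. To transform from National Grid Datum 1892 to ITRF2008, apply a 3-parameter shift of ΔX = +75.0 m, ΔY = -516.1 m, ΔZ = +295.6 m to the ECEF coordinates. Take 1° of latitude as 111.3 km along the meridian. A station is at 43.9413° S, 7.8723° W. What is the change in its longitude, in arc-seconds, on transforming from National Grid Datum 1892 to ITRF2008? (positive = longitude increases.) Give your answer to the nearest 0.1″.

Δλ = -22.5″

sin φ = -0.693921, cos φ = 0.720051, sin λ = -0.136966, cos λ = 0.990576.
East component: ΔE = −sin λ·ΔX + cos λ·ΔY = −(-0.136966)(75.0) + (0.990576)(-516.1) = -500.96 m.
1° of latitude spans 111300 m; at latitude φ, 1° of longitude spans that × cos φ = 80141.7 m, so Δλ = -500.96 / 80141.7 × 3600 = -22.504″.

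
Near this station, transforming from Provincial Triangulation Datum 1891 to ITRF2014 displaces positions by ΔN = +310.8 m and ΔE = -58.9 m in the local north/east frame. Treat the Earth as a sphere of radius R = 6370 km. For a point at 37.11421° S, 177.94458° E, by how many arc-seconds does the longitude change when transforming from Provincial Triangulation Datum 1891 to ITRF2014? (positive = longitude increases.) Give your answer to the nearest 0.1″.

Δλ = -2.4″

At latitude -37.11421°, cos φ = 0.797434.
One radian of longitude at latitude φ spans R cos φ, so Δλ = ΔE / (R cos φ) = -58.9 / (6370000 × 0.797434) = -1.1595e-05 rad = -2.392″.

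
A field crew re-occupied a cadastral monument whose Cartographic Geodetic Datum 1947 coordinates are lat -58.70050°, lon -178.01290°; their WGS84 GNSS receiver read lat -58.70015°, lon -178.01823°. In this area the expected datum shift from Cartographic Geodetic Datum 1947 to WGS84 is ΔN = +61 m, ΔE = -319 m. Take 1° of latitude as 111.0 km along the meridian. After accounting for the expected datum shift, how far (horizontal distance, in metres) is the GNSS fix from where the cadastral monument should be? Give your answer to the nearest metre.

25 m

Observed coordinate differences: Δφ = +0.00035°, Δλ = -0.00533°.
Converting to metres (1° lat = 111000 m, cos φ = 0.519512): observed ΔN = 38.8 m, observed ΔE = -307.4 m.
Subtracting the expected shift leaves a residual of 38.8 − (61) = -22.2 m north and -307.4 − (-319) = 11.6 m east.
Residual distance = √((-22.2)² + 11.6²) = 25.0 m.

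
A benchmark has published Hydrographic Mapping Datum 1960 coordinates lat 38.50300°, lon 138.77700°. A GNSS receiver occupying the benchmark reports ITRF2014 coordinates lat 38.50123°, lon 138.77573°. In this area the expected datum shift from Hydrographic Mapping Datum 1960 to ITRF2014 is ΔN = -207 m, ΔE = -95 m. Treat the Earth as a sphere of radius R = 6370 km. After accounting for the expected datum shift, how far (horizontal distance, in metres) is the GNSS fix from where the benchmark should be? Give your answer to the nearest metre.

19 m

Observed coordinate differences: Δφ = -0.00177°, Δλ = -0.00127°.
Converting to metres (1° lat = 111177 m, cos φ = 0.782576): observed ΔN = -196.8 m, observed ΔE = -110.5 m.
Subtracting the expected shift leaves a residual of -196.8 − (-207) = 10.2 m north and -110.5 − (-95) = -15.5 m east.
Residual distance = √(10.2² + (-15.5)²) = 18.6 m.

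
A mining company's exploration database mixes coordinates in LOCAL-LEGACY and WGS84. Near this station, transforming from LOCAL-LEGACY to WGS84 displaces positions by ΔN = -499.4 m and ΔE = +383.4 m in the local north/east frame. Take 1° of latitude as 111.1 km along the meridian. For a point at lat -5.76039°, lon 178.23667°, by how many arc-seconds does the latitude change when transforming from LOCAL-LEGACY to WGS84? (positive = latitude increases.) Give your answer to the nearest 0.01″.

1° of latitude = 111.1 km, so Δφ = -499.4 / 111100 = -0.0044950° = -16.182″.

Δφ = -16.18″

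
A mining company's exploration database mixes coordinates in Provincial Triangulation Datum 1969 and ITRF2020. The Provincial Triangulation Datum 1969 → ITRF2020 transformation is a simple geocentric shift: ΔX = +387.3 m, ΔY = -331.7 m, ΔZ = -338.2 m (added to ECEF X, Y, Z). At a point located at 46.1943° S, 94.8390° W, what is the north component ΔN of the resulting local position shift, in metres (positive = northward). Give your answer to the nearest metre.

ΔN = -19 m

The local north axis is (−sin φ cos λ, −sin φ sin λ, cos φ), giving ΔN = -23.578 + 238.532 − 234.107 = -19.15 m.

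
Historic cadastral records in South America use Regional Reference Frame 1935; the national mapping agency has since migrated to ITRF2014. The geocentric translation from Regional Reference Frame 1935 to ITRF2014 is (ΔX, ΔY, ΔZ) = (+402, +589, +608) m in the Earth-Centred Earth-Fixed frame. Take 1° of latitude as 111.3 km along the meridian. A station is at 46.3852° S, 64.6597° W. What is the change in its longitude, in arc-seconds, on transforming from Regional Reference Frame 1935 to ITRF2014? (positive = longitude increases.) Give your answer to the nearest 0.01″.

sin φ = -0.723994, cos φ = 0.689807, sin λ = -0.903782, cos λ = 0.427994.
East component: ΔE = −sin λ·ΔX + cos λ·ΔY = −(-0.903782)(402) + (0.427994)(589) = 615.41 m.
1° of latitude spans 111300 m; at latitude φ, 1° of longitude spans that × cos φ = 76775.5 m, so Δλ = 615.41 / 76775.5 × 3600 = 28.856″.

Δλ = 28.86″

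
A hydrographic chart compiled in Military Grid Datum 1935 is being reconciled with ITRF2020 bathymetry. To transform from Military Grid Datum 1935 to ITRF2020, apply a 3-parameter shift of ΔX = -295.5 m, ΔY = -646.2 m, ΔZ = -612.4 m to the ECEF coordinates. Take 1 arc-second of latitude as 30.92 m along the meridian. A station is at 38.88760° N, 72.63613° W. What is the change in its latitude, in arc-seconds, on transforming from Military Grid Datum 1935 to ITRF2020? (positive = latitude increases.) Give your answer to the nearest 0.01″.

Δφ = -26.15″

sin φ = 0.627795, cos φ = 0.778379, sin λ = -0.954429, cos λ = 0.298439.
North component: ΔN = −sin φ cos λ·ΔX − sin φ sin λ·ΔY + cos φ·ΔZ = −(0.627795)(0.298439)(-295.5) − (0.627795)(-0.954429)(-646.2) + (0.778379)(-612.4) = -808.51 m.
1° of latitude spans 3600 × 30.92 = 111312 m, so Δφ = -808.51 / 111312 × 3600 = -26.148″.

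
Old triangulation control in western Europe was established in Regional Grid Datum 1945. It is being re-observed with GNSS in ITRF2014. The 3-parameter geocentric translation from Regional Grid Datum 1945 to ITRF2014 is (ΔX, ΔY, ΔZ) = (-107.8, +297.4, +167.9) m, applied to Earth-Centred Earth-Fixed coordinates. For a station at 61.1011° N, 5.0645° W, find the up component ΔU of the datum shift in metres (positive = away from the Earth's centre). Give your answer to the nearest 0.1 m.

The local up (radial) axis is (cos φ cos λ, cos φ sin λ, sin φ), giving ΔU = -51.893 − 12.687 + 146.992 = 82.41 m.

ΔU = 82.4 m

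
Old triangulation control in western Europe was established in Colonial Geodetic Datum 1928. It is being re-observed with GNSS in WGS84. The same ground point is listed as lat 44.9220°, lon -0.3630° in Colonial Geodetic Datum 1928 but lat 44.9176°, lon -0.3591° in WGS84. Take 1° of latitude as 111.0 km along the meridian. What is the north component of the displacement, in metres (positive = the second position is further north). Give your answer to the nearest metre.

ΔN = -488 m

Δφ = 44.9176° − 44.9220° = -0.0044°; Δλ = -0.3591° − -0.3630° = +0.0039°.
ΔN = Δφ × 111000 = -488.4 m; ΔE = Δλ × 111000 × cos(44.9220°) = +0.0039 × 111000 × 0.708069 = 306.5 m.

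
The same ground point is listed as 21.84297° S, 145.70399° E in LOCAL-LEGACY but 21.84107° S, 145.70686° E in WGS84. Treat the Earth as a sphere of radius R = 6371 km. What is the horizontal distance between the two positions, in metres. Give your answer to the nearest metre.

Δφ = -21.84107° − -21.84297° = +0.00190°; Δλ = 145.70686° − 145.70399° = +0.00287°.
1° along a meridian = πR/180 = 111195 m.
ΔN = Δφ × 111195 = 211.3 m; ΔE = Δλ × 111195 × cos(-21.84297°) = +0.00287 × 111195 × 0.928207 = 296.2 m.
Distance = √(ΔE² + ΔN²) = √(296.2² + 211.3²) = 363.8 m.

364 m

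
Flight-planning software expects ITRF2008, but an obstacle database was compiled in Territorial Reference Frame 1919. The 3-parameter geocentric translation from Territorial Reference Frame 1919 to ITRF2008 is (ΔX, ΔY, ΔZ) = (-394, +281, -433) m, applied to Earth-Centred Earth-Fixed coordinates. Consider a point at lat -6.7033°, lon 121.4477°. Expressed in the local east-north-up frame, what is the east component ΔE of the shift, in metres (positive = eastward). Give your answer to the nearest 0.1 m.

At φ = -6.7033°, λ = 121.4477°: sin φ = -0.116728, cos φ = 0.993164, sin λ = 0.853117, cos λ = -0.521720.
ΔE = −sin λ·ΔX + cos λ·ΔY = −(0.853117)·(-394) + (-0.521720)·(281) = 189.52 m.

ΔE = 189.5 m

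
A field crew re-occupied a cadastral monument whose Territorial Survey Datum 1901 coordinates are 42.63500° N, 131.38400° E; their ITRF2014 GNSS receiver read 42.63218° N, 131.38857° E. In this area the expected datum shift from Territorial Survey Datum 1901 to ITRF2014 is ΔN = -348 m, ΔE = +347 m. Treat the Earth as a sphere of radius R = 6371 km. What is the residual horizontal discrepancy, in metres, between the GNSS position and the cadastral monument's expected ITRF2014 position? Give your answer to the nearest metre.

44 m

Observed coordinate differences: Δφ = -0.00282°, Δλ = +0.00457°.
Converting to metres (1° lat = 111195 m, cos φ = 0.735683): observed ΔN = -313.6 m, observed ΔE = 373.8 m.
Subtracting the expected shift leaves a residual of -313.6 − (-348) = 34.4 m north and 373.8 − (347) = 26.8 m east.
Residual distance = √(34.4² + 26.8²) = 43.7 m.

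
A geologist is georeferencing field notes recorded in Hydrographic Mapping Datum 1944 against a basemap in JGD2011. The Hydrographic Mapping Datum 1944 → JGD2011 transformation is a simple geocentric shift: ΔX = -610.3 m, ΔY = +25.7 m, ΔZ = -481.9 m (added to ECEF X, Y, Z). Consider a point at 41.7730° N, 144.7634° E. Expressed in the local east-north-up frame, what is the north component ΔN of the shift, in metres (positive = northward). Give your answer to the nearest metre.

At φ = 41.7730°, λ = 144.7634°: sin φ = 0.666181, cos φ = 0.745790, sin λ = 0.576954, cos λ = -0.816777.
ΔN = −sin φ cos λ·ΔX − sin φ sin λ·ΔY + cos φ·ΔZ = −(0.666181)(-0.816777)(-610.3) − (0.666181)(0.576954)(25.7) + (0.745790)(-481.9) = -701.35 m.

ΔN = -701 m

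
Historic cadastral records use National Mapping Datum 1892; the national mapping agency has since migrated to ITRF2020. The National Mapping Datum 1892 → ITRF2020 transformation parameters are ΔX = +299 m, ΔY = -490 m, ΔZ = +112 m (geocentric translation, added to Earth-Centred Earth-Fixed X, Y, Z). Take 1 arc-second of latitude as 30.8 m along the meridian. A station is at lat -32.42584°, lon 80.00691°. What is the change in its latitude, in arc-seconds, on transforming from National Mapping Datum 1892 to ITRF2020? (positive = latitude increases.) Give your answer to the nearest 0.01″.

sin φ = -0.536208, cos φ = 0.844086, sin λ = 0.984829, cos λ = 0.173529.
North component: ΔN = −sin φ cos λ·ΔX − sin φ sin λ·ΔY + cos φ·ΔZ = −(-0.536208)(0.173529)(299) − (-0.536208)(0.984829)(-490) + (0.844086)(112) = -136.40 m.
1° of latitude spans 3600 × 30.80 = 110880 m, so Δφ = -136.40 / 110880 × 3600 = -4.428″.

Δφ = -4.43″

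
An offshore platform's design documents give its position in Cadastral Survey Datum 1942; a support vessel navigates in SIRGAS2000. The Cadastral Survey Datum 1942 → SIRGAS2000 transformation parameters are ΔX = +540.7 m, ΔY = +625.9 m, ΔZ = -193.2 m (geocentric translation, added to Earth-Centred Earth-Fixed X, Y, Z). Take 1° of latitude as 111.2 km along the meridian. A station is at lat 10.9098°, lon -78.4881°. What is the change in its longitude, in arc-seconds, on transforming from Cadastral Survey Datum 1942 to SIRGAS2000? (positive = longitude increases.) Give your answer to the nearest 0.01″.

sin φ = 0.189263, cos φ = 0.981926, sin λ = -0.979883, cos λ = 0.199571.
East component: ΔE = −sin λ·ΔX + cos λ·ΔY = −(-0.979883)(540.7) + (0.199571)(625.9) = 654.73 m.
1° of latitude spans 111200 m; at latitude φ, 1° of longitude spans that × cos φ = 109190.2 m, so Δλ = 654.73 / 109190.2 × 3600 = 21.587″.

Δλ = 21.59″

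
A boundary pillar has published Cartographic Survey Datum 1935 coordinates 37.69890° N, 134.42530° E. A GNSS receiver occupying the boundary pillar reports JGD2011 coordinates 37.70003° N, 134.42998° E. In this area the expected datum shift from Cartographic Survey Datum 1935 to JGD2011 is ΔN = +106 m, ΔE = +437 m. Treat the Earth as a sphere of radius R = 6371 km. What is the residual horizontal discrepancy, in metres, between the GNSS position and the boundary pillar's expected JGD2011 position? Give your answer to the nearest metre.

Observed coordinate differences: Δφ = +0.00113°, Δλ = +0.00468°.
Converting to metres (1° lat = 111195 m, cos φ = 0.791235): observed ΔN = 125.7 m, observed ΔE = 411.8 m.
Subtracting the expected shift leaves a residual of 125.7 − (106) = 19.7 m north and 411.8 − (437) = -25.2 m east.
Residual distance = √(19.7² + (-25.2)²) = 32.0 m.

32 m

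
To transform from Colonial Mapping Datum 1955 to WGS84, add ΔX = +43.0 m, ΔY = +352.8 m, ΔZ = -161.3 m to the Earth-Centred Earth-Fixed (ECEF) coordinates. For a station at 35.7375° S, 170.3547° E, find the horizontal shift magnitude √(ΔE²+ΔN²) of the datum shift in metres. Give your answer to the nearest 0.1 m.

375.1 m

At φ = -35.7375°, λ = 170.3547°: sin φ = -0.584073, cos φ = 0.811701, sin λ = 0.167548, cos λ = -0.985864.
ΔE = −sin λ·ΔX + cos λ·ΔY = −(0.167548)·(43.0) + (-0.985864)·(352.8) = -355.02 m.
ΔN = −sin φ cos λ·ΔX − sin φ sin λ·ΔY + cos φ·ΔZ = −(-0.584073)(-0.985864)(43.0) − (-0.584073)(0.167548)(352.8) + (0.811701)(-161.3) = -121.16 m.
Horizontal magnitude = √(ΔE² + ΔN²) = √((-355.02)² + (-121.16)²) = 375.12 m.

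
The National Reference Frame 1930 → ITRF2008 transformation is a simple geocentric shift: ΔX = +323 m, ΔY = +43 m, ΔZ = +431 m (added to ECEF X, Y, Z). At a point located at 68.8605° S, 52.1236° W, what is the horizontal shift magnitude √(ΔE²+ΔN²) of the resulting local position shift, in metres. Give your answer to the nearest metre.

At φ = -68.8605°, λ = -52.1236°: sin φ = -0.932705, cos φ = 0.360640, sin λ = -0.789337, cos λ = 0.613960.
ΔE = −sin λ·ΔX + cos λ·ΔY = −(-0.789337)·(323) + (0.613960)·(43) = 281.36 m.
ΔN = −sin φ cos λ·ΔX − sin φ sin λ·ΔY + cos φ·ΔZ = −(-0.932705)(0.613960)(323) − (-0.932705)(-0.789337)(43) + (0.360640)(431) = 308.74 m.
Horizontal magnitude = √(ΔE² + ΔN²) = √(281.36² + 308.74²) = 417.71 m.

418 m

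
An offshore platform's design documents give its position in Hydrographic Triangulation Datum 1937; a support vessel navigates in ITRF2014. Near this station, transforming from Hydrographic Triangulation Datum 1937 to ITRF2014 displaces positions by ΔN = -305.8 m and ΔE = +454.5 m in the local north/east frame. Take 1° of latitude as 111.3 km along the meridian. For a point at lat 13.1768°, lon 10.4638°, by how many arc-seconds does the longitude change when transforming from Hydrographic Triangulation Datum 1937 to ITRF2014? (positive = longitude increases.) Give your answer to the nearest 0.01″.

Δλ = 15.10″

At latitude 13.1768°, cos φ = 0.973671.
1° of longitude at this latitude = 111.3 × cos φ = 108.37 km, so Δλ = 454.5 / 108369.6 = 0.0041940° = 15.098″.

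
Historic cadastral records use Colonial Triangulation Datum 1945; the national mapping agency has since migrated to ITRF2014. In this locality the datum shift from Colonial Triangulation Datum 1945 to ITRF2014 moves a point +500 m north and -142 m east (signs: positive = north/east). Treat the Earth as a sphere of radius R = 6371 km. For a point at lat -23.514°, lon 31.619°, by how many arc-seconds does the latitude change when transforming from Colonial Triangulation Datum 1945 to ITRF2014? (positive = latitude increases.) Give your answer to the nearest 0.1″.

On a sphere of radius R, 1 rad of latitude = R, so Δφ = ΔN / R = 500.0 / 6371000 = 7.8481e-05 rad = 16.188″.

Δφ = 16.2″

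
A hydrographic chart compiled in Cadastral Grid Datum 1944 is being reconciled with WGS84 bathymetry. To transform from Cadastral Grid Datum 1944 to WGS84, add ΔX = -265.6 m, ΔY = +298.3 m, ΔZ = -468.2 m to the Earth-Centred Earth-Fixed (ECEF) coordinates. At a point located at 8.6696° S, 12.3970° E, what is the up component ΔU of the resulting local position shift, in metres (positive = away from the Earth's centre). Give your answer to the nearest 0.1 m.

At φ = -8.6696°, λ = 12.3970°: sin φ = -0.150736, cos φ = 0.988574, sin λ = 0.214684, cos λ = 0.976684.
ΔU = cos φ cos λ·ΔX + cos φ sin λ·ΔY + sin φ·ΔZ = (0.988574)(0.976684)(-265.6) + (0.988574)(0.214684)(298.3) + (-0.150736)(-468.2) = -122.56 m.

ΔU = -122.6 m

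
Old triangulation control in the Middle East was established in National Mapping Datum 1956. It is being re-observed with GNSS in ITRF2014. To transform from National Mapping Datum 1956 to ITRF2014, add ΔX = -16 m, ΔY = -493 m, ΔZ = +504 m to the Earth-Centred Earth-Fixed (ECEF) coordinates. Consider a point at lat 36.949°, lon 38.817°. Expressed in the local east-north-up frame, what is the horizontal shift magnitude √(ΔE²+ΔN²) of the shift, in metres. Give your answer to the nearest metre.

704 m

At φ = 36.949°, λ = 38.817°: sin φ = 0.601104, cos φ = 0.799171, sin λ = 0.626835, cos λ = 0.779152.
ΔE = −sin λ·ΔX + cos λ·ΔY = −(0.626835)·(-16) + (0.779152)·(-493) = -374.09 m.
ΔN = −sin φ cos λ·ΔX − sin φ sin λ·ΔY + cos φ·ΔZ = −(0.601104)(0.779152)(-16) − (0.601104)(0.626835)(-493) + (0.799171)(504) = 596.03 m.
Horizontal magnitude = √(ΔE² + ΔN²) = √((-374.09)² + 596.03²) = 703.71 m.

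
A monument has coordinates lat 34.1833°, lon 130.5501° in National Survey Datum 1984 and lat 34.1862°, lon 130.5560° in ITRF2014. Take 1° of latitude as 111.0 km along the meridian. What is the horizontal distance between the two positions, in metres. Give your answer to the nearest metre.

630 m

Δφ = 34.1862° − 34.1833° = +0.0029°; Δλ = 130.5560° − 130.5501° = +0.0059°.
ΔN = Δφ × 111000 = 321.9 m; ΔE = Δλ × 111000 × cos(34.1833°) = +0.0059 × 111000 × 0.827244 = 541.8 m.
Distance = √(ΔE² + ΔN²) = √(541.8² + 321.9²) = 630.2 m.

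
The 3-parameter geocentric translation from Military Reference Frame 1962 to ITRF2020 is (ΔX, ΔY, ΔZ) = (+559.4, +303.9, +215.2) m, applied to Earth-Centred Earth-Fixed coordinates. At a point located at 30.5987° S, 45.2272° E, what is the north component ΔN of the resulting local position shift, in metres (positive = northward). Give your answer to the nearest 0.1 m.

ΔN = 495.6 m

At φ = -30.5987°, λ = 45.2272°: sin φ = -0.509022, cos φ = 0.860754, sin λ = 0.709905, cos λ = 0.704297.
ΔN = −sin φ cos λ·ΔX − sin φ sin λ·ΔY + cos φ·ΔZ = −(-0.509022)(0.704297)(559.4) − (-0.509022)(0.709905)(303.9) + (0.860754)(215.2) = 495.60 m.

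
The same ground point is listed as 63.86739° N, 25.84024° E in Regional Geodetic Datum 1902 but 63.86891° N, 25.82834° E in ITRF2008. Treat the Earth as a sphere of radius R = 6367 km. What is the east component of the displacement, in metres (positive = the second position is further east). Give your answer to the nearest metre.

Δφ = 63.86891° − 63.86739° = +0.00152°; Δλ = 25.82834° − 25.84024° = -0.01190°.
1° along a meridian = πR/180 = 111125 m.
ΔN = Δφ × 111125 = 168.9 m; ΔE = Δλ × 111125 × cos(63.86739°) = -0.01190 × 111125 × 0.440450 = -582.4 m.

ΔE = -582 m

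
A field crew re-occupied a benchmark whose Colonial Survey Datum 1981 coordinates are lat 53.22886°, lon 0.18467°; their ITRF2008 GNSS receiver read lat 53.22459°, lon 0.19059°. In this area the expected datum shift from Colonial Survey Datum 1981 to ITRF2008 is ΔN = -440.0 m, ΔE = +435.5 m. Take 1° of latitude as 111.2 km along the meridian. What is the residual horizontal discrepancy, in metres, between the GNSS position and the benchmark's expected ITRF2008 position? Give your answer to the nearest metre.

Observed coordinate differences: Δφ = -0.00427°, Δλ = +0.00592°.
Converting to metres (1° lat = 111200 m, cos φ = 0.598620): observed ΔN = -474.8 m, observed ΔE = 394.1 m.
Subtracting the expected shift leaves a residual of -474.8 − (-440.0) = -34.8 m north and 394.1 − (435.5) = -41.4 m east.
Residual distance = √((-34.8)² + (-41.4)²) = 54.1 m.

54 m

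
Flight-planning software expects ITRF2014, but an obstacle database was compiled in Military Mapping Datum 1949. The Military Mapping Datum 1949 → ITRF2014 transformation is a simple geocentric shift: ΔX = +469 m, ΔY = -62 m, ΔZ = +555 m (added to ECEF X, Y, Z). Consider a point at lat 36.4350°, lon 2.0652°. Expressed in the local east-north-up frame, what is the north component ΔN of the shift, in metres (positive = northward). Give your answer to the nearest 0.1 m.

The local north axis is (−sin φ cos λ, −sin φ sin λ, cos φ), giving ΔN = -278.363 + 1.327 + 446.515 = 169.48 m.

ΔN = 169.5 m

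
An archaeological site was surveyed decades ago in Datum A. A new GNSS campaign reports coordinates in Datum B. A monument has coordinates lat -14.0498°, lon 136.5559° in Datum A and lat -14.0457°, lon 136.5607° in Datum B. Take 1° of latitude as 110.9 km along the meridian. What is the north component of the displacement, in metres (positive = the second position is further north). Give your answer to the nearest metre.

Δφ = -14.0457° − -14.0498° = +0.0041°; Δλ = 136.5607° − 136.5559° = +0.0048°.
ΔN = Δφ × 110900 = 454.7 m; ΔE = Δλ × 110900 × cos(-14.0498°) = +0.0048 × 110900 × 0.970085 = 516.4 m.

ΔN = 455 m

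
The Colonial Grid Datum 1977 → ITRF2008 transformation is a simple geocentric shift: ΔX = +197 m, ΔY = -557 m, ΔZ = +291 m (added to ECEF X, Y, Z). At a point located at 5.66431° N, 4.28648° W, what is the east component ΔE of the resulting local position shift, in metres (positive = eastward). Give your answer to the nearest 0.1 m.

At φ = 5.66431°, λ = -4.28648°: sin φ = 0.098700, cos φ = 0.995117, sin λ = -0.074743, cos λ = 0.997203.
ΔE = −sin λ·ΔX + cos λ·ΔY = −(-0.074743)·(197) + (0.997203)·(-557) = -540.72 m.

ΔE = -540.7 m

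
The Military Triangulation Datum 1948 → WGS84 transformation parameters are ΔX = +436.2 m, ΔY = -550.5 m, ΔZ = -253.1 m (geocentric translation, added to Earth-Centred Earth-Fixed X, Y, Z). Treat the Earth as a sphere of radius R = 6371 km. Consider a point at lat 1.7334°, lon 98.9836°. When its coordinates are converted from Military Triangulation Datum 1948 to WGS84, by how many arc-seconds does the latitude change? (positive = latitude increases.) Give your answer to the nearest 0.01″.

Δφ = -7.59″

sin φ = 0.030249, cos φ = 0.999542, sin λ = 0.987733, cos λ = -0.156152.
North component: ΔN = −sin φ cos λ·ΔX − sin φ sin λ·ΔY + cos φ·ΔZ = −(0.030249)(-0.156152)(436.2) − (0.030249)(0.987733)(-550.5) + (0.999542)(-253.1) = -234.48 m.
1° of latitude spans πR/180 = 111195 m, so Δφ = -234.48 / 111195 × 3600 = -7.591″.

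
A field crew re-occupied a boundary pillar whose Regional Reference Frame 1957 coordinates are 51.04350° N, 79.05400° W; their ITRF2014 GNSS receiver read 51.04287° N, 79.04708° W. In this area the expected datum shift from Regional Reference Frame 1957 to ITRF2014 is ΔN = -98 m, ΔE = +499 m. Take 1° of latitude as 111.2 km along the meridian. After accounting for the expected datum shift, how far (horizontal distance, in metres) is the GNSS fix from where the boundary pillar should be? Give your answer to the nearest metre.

32 m

Observed coordinate differences: Δφ = -0.00063°, Δλ = +0.00692°.
Converting to metres (1° lat = 111200 m, cos φ = 0.628730): observed ΔN = -70.1 m, observed ΔE = 483.8 m.
Subtracting the expected shift leaves a residual of -70.1 − (-98) = 27.9 m north and 483.8 − (499) = -15.2 m east.
Residual distance = √(27.9² + (-15.2)²) = 31.8 m.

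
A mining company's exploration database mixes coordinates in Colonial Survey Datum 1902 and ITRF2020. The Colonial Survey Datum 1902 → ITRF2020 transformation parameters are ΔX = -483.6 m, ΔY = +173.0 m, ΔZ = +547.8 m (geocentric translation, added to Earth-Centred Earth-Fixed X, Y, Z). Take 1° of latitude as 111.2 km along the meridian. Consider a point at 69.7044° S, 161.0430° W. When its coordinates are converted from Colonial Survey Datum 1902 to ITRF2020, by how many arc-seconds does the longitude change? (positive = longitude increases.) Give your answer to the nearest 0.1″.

sin φ = -0.937916, cos φ = 0.346864, sin λ = -0.324858, cos λ = -0.945763.
East component: ΔE = −sin λ·ΔX + cos λ·ΔY = −(-0.324858)(-483.6) + (-0.945763)(173.0) = -320.72 m.
1° of latitude spans 111200 m; at latitude φ, 1° of longitude spans that × cos φ = 38571.2 m, so Δλ = -320.72 / 38571.2 × 3600 = -29.934″.

Δλ = -29.9″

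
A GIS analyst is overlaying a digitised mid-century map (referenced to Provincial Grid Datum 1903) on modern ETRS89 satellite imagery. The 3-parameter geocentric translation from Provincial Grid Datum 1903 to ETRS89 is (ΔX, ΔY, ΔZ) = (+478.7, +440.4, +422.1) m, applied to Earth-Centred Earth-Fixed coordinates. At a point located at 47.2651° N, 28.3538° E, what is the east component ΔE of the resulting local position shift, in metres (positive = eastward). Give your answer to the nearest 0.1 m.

At φ = 47.2651°, λ = 28.3538°: sin φ = 0.734501, cos φ = 0.678607, sin λ = 0.474915, cos λ = 0.880032.
ΔE = −sin λ·ΔX + cos λ·ΔY = −(0.474915)·(478.7) + (0.880032)·(440.4) = 160.22 m.

ΔE = 160.2 m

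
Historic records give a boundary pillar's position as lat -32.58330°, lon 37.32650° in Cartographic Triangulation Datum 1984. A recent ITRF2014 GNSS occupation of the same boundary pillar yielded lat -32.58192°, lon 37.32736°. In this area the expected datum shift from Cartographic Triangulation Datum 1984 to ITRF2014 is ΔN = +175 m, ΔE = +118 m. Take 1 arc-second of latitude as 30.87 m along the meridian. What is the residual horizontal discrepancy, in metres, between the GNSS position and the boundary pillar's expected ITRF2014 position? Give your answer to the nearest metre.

43 m

Observed coordinate differences: Δφ = +0.00138°, Δλ = +0.00086°.
Converting to metres (1° lat = 111132 m, cos φ = 0.842609): observed ΔN = 153.4 m, observed ΔE = 80.5 m.
Subtracting the expected shift leaves a residual of 153.4 − (175) = -21.6 m north and 80.5 − (118) = -37.5 m east.
Residual distance = √((-21.6)² + (-37.5)²) = 43.3 m.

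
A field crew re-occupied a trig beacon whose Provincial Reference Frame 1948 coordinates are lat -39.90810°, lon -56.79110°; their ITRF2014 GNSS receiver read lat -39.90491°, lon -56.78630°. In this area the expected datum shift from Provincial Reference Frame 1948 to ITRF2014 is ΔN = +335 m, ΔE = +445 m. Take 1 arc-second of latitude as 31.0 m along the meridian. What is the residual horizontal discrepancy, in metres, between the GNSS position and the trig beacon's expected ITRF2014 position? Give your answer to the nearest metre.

Observed coordinate differences: Δφ = +0.00319°, Δλ = +0.00480°.
Converting to metres (1° lat = 111600 m, cos φ = 0.767074): observed ΔN = 356.0 m, observed ΔE = 410.9 m.
Subtracting the expected shift leaves a residual of 356.0 − (335) = 21.0 m north and 410.9 − (445) = -34.1 m east.
Residual distance = √(21.0² + (-34.1)²) = 40.0 m.

40 m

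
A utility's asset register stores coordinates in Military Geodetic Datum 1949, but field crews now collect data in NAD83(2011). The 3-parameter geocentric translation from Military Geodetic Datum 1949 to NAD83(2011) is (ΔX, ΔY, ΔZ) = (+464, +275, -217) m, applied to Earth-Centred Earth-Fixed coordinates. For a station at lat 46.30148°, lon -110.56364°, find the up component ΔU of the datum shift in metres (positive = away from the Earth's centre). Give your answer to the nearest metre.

ΔU = -447 m

The local up (radial) axis is (cos φ cos λ, cos φ sin λ, sin φ), giving ΔU = -112.596 − 177.882 − 156.888 = -447.37 m.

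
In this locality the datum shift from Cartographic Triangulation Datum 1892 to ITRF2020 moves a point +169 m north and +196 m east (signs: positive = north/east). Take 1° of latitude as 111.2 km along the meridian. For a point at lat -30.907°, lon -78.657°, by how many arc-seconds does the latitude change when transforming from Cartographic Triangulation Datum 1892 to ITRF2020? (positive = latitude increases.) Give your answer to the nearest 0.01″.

Δφ = 5.47″

1° of latitude = 111.2 km, so Δφ = 169.0 / 111200 = 0.0015198° = 5.471″.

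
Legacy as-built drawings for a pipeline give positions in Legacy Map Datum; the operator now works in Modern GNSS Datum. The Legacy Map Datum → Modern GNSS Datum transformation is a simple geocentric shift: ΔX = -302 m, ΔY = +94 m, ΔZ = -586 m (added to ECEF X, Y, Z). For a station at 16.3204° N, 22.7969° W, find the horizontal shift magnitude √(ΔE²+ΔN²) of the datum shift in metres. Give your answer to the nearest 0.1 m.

474.9 m

The local east axis at (φ, λ) is (−sin λ, cos λ, 0), so ΔE = −sin(-22.7969°)·(-302) + cos(-22.7969°)·94 = -30.36 m.
The local north axis is (−sin φ cos λ, −sin φ sin λ, cos φ), giving ΔN = 78.235 + 10.235 − 562.387 = -473.92 m.
Horizontal magnitude = √(ΔE² + ΔN²) = √((-30.36)² + (-473.92)²) = 474.89 m.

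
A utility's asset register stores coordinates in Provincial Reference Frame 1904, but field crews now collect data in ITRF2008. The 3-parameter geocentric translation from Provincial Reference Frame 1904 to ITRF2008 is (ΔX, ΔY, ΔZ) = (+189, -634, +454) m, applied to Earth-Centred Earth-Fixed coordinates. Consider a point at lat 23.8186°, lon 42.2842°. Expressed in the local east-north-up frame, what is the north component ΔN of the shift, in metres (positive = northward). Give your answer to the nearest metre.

The local north axis is (−sin φ cos λ, −sin φ sin λ, cos φ), giving ΔN = -56.467 + 172.263 + 415.332 = 531.13 m.

ΔN = 531 m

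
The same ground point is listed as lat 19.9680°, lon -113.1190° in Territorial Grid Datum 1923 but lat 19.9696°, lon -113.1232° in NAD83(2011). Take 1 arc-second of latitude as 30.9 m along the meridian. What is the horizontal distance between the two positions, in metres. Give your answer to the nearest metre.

474 m

Δφ = 19.9696° − 19.9680° = +0.0016°; Δλ = -113.1232° − -113.1190° = -0.0042°.
1° of latitude = 3600 × 30.90 = 111240 m.
ΔN = Δφ × 111240 = 178.0 m; ΔE = Δλ × 111240 × cos(19.9680°) = -0.0042 × 111240 × 0.939883 = -439.1 m.
Distance = √(ΔE² + ΔN²) = √((-439.1)² + 178.0²) = 473.8 m.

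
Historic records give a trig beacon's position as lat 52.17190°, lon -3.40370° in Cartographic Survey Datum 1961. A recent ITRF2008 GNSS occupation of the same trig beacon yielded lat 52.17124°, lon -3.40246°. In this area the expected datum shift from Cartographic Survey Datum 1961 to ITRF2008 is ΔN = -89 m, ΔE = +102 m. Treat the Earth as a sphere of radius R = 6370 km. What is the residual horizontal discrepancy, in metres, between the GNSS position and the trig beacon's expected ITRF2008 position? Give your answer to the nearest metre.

23 m

Observed coordinate differences: Δφ = -0.00066°, Δλ = +0.00124°.
Converting to metres (1° lat = 111177 m, cos φ = 0.613295): observed ΔN = -73.4 m, observed ΔE = 84.5 m.
Subtracting the expected shift leaves a residual of -73.4 − (-89) = 15.6 m north and 84.5 − (102) = -17.5 m east.
Residual distance = √(15.6² + (-17.5)²) = 23.4 m.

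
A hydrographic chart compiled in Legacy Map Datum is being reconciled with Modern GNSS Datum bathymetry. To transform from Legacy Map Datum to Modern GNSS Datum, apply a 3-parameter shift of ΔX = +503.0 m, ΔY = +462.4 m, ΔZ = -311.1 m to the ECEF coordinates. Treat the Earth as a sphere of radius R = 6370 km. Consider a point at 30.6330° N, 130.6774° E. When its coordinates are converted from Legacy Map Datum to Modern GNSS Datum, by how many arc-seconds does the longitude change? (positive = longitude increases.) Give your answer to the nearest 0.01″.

sin φ = 0.509537, cos φ = 0.860449, sin λ = 0.758391, cos λ = -0.651799.
East component: ΔE = −sin λ·ΔX + cos λ·ΔY = −(0.758391)(503.0) + (-0.651799)(462.4) = -682.86 m.
1° of latitude spans πR/180 = 111177 m; at latitude φ, 1° of longitude spans that × cos φ = 95662.5 m, so Δλ = -682.86 / 95662.5 × 3600 = -25.698″.

Δλ = -25.70″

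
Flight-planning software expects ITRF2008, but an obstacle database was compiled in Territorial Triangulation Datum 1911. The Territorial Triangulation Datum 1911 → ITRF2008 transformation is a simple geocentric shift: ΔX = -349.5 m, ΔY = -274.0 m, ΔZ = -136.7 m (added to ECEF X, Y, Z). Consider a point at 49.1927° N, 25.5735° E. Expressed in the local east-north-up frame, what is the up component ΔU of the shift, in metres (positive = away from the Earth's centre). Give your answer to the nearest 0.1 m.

ΔU = -386.8 m

At φ = 49.1927°, λ = 25.5735°: sin φ = 0.756912, cos φ = 0.653517, sin λ = 0.431669, cos λ = 0.902032.
ΔU = cos φ cos λ·ΔX + cos φ sin λ·ΔY + sin φ·ΔZ = (0.653517)(0.902032)(-349.5) + (0.653517)(0.431669)(-274.0) + (0.756912)(-136.7) = -386.79 m.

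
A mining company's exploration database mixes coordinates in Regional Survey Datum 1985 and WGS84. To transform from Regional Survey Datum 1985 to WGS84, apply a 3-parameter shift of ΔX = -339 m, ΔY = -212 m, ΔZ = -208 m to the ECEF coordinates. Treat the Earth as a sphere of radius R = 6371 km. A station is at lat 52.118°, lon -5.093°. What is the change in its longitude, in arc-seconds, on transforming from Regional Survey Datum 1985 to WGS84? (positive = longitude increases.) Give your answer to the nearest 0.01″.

sin φ = 0.789277, cos φ = 0.614037, sin λ = -0.088773, cos λ = 0.996052.
East component: ΔE = −sin λ·ΔX + cos λ·ΔY = −(-0.088773)(-339) + (0.996052)(-212) = -241.26 m.
1° of latitude spans πR/180 = 111195 m; at latitude φ, 1° of longitude spans that × cos φ = 68277.8 m, so Δλ = -241.26 / 68277.8 × 3600 = -12.720″.

Δλ = -12.72″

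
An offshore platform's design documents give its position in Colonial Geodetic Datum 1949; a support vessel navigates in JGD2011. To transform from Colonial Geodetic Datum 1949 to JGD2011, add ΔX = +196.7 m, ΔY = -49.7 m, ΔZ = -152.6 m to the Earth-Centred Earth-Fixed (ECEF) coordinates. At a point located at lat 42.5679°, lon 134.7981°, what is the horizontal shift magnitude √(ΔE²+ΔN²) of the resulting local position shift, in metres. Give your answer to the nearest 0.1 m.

At φ = 42.5679°, λ = 134.7981°: sin φ = 0.676463, cos φ = 0.736476, sin λ = 0.709594, cos λ = -0.704611.
ΔE = −sin λ·ΔX + cos λ·ΔY = −(0.709594)·(196.7) + (-0.704611)·(-49.7) = -104.56 m.
ΔN = −sin φ cos λ·ΔX − sin φ sin λ·ΔY + cos φ·ΔZ = −(0.676463)(-0.704611)(196.7) − (0.676463)(0.709594)(-49.7) + (0.736476)(-152.6) = 5.23 m.
Horizontal magnitude = √(ΔE² + ΔN²) = √((-104.56)² + 5.23²) = 104.69 m.

104.7 m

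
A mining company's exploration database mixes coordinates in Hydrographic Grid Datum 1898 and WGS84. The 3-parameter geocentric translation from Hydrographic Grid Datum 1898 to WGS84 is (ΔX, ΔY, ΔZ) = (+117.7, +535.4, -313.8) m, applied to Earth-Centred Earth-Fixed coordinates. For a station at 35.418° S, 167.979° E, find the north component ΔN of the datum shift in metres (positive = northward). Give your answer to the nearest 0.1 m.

ΔN = -257.8 m

At φ = -35.418°, λ = 167.979°: sin φ = -0.579537, cos φ = 0.814946, sin λ = 0.208270, cos λ = -0.978071.
ΔN = −sin φ cos λ·ΔX − sin φ sin λ·ΔY + cos φ·ΔZ = −(-0.579537)(-0.978071)(117.7) − (-0.579537)(0.208270)(535.4) + (0.814946)(-313.8) = -257.82 m.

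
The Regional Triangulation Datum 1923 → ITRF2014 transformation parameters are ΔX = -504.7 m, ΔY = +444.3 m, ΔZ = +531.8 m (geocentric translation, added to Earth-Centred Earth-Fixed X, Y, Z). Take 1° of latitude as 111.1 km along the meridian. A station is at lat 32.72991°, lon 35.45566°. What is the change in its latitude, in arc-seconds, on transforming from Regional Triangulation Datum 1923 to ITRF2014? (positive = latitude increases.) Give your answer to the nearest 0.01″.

sin φ = 0.540680, cos φ = 0.841229, sin λ = 0.580073, cos λ = 0.814565.
North component: ΔN = −sin φ cos λ·ΔX − sin φ sin λ·ΔY + cos φ·ΔZ = −(0.540680)(0.814565)(-504.7) − (0.540680)(0.580073)(444.3) + (0.841229)(531.8) = 530.30 m.
1° of latitude spans 111100 m, so Δφ = 530.30 / 111100 × 3600 = 17.183″.

Δφ = 17.18″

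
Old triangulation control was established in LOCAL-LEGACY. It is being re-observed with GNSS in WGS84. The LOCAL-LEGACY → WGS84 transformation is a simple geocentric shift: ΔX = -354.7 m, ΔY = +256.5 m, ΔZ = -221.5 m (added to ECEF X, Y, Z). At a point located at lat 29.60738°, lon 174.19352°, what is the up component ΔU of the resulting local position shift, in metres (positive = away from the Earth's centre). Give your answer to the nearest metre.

ΔU = 220 m

At φ = 29.60738°, λ = 174.19352°: sin φ = 0.494054, cos φ = 0.869431, sin λ = 0.101169, cos λ = -0.994869.
ΔU = cos φ cos λ·ΔX + cos φ sin λ·ΔY + sin φ·ΔZ = (0.869431)(-0.994869)(-354.7) + (0.869431)(0.101169)(256.5) + (0.494054)(-221.5) = 219.93 m.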